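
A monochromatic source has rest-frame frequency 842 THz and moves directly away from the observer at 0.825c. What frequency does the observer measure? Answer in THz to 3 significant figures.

Relativistic Doppler: f_obs = f_src √((1−β)/(1+β))
= 842 × √(0.17500/1.8250) = 842 × 0.30966 = 261 THz

f_obs ≈ 261 THz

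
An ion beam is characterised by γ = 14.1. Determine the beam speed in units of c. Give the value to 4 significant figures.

β = √(1 − 1/γ²) = √(1 − 1/14.1²) = √(0.994970) = 0.9975

β ≈ 0.9975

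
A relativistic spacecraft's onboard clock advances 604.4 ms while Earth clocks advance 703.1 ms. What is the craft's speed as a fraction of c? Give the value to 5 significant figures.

γ = Δt/τ₀ = 703.1/604.4 = 1.163302
β = √(1 − 1/γ²) = √(1 − 1/1.163302²) = 0.51093

β ≈ 0.51093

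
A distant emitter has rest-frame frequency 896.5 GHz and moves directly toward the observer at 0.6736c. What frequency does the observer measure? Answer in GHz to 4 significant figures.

Relativistic Doppler: f_obs = f_src √((1+β)/(1−β))
= 896.5 × √(1.67360/0.326400) = 896.5 × 2.26439 = 2030 GHz

f_obs ≈ 2030 GHz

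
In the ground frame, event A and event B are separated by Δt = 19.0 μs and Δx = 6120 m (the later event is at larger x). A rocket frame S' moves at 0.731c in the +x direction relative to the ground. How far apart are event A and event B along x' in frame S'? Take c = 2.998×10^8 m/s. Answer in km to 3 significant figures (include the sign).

γ = 1/√(1 − 0.731²) = 1.4655
Δx' = γ(Δx − vΔt) = 1.4655 × (6120 m − 0.731×(2.998×10^8 m/s)×19.0×10^-6 s)
= 1.4655 × (1956.1 m) = 2.87 km

Δx' ≈ 2.87 km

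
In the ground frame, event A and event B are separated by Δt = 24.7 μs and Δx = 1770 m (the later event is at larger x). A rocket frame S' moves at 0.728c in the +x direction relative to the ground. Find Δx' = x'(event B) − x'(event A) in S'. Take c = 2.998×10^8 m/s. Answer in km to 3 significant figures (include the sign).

Δx' ≈ -5.28 km

γ = 1/√(1 − 0.728²) = 1.4586
Δx' = γ(Δx − vΔt) = 1.4586 × (1770 m − 0.728×(2.998×10^8 m/s)×24.7×10^-6 s)
= 1.4586 × (-3620.9 m) = -5.28 km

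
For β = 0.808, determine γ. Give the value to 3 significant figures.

γ ≈ 1.70

γ = 1/√(1 − β²) = 1/√(1 − 0.808²) = 1/√(0.34714) = 1.70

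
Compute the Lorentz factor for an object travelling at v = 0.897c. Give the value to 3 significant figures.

γ = 1/√(1 − β²) = 1/√(1 − 0.897²) = 1/√(0.19539) = 2.26

γ ≈ 2.26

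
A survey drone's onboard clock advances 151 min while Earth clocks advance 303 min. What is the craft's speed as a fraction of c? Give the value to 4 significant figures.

β ≈ 0.8670

γ = Δt/τ₀ = 303/151 = 2.00662
β = √(1 − 1/γ²) = √(1 − 1/2.00662²) = 0.8670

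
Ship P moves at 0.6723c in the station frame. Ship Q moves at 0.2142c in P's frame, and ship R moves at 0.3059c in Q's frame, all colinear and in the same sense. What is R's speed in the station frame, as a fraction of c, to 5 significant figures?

u ≈ 0.87370c

Compose boost 2: (0.2142 + 0.6723)/(1 + 0.2142×0.6723) = 0.88650/1.144007 = 0.7749081
Compose boost 3: (0.3059 + 0.7749081)/(1 + 0.3059×0.7749081) = 1.080808/1.237044 = 0.87370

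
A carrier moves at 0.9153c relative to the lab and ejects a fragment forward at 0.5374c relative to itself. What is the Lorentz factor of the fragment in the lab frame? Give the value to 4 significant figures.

γ ≈ 4.392

u_lab = (0.5374 + 0.9153)/(1 + 0.5374×0.9153) = 1.4527/1.491882 = 0.9737364
γ = 1/√(1 − 0.9737364²) = 4.392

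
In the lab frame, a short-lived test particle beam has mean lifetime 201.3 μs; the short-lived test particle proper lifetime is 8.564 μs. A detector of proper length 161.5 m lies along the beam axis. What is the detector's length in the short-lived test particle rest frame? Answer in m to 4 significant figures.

Time dilation ⇒ γ = Δt/τ₀ = 201.3/8.564 = 23.5054
Length contraction: L = L₀/γ = 161.5/23.5054 = 6.871 m

L ≈ 6.871 m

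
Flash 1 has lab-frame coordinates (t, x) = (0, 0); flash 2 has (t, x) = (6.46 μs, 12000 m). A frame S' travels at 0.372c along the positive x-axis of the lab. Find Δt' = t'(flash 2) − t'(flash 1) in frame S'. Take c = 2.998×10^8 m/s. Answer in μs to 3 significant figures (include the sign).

Δt' ≈ -9.08 μs

γ = 1/√(1 − 0.372²) = 1.0773
Δt' = γ(Δt − vΔx/c²) = 1.0773 × (6.46 μs − 0.372×12000 m / (2.998×10^8 m/s))
= 1.0773 × (-8.4299 μs) = -9.08 μs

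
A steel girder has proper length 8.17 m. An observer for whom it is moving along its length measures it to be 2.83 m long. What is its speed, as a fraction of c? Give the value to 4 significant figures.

γ = L₀/L = 8.17/2.83 = 2.88693
β = √(1 − 1/γ²) = 0.9381

β ≈ 0.9381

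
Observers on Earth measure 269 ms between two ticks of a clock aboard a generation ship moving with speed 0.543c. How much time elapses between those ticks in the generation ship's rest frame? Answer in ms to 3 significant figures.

τ₀ ≈ 226 ms

γ = 1/√(1 − 0.543²) = 1.1909
Proper time: τ₀ = Δt/γ = 269/1.1909 = 226 ms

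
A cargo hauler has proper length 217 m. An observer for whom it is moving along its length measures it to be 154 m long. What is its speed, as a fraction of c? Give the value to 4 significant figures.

β ≈ 0.7045

γ = L₀/L = 217/154 = 1.40909
β = √(1 − 1/γ²) = 0.7045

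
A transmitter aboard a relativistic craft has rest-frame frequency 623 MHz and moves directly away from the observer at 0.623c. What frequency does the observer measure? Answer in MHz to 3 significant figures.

Relativistic Doppler: f_obs = f_src √((1−β)/(1+β))
= 623 × √(0.37700/1.6230) = 623 × 0.48196 = 300 MHz

f_obs ≈ 300 MHz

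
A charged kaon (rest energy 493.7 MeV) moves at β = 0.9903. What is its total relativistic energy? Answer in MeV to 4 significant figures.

E ≈ 3553 MeV

γ = 1/√(1 − 0.9903²) = 7.19706
E = γm₀c² = 7.19706 × 493.7 MeV = 3553 MeV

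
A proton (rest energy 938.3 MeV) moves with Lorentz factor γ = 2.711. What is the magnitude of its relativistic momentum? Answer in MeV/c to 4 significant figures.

p ≈ 2364 MeV/c

β = √(1 − 1/γ²) = √(1 − 1/2.711²) = 0.929482
p = γβm₀c = 2.711 × 0.929482 × 938.3 MeV/c = 2364 MeV/c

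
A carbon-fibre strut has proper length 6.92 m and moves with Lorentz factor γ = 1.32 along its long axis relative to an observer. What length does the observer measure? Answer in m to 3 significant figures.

γ = 1.32 (given)
Length contraction: L = L₀/γ = 6.92/1.32 = 5.24 m

L ≈ 5.24 m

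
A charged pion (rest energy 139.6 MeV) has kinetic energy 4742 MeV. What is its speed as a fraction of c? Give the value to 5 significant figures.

β ≈ 0.99959

γ = 1 + K/(m₀c²) = 1 + 4742/139.6 = 34.96848
β = √(1 − 1/γ²) = 0.99959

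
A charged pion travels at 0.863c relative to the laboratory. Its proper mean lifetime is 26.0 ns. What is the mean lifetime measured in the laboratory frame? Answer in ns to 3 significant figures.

γ = 1/√(1 − 0.863²) = 1.9794
Time dilation: Δt = γτ₀ = 1.9794 × 26.0 ns = 51.5 ns

Δt ≈ 51.5 ns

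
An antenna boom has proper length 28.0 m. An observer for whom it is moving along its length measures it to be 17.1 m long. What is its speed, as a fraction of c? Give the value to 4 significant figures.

γ = L₀/L = 28.0/17.1 = 1.63743
β = √(1 − 1/γ²) = 0.7919

β ≈ 0.7919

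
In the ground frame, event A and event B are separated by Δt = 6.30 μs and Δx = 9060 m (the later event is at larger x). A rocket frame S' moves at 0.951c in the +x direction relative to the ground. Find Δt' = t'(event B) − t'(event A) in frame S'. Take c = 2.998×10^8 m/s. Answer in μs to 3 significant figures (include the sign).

γ = 1/√(1 − 0.951²) = 3.2342
Δt' = γ(Δt − vΔx/c²) = 3.2342 × (6.30 μs − 0.951×9060 m / (2.998×10^8 m/s))
= 3.2342 × (-22.439 μs) = -72.6 μs

Δt' ≈ -72.6 μs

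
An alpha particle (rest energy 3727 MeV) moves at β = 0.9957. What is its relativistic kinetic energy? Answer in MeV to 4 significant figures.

γ = 1/√(1 − 0.9957²) = 10.7949
K = (γ − 1)m₀c² = (10.7949 − 1) × 3727 MeV = 9.79489 × 3727 MeV = 36510 MeV

K ≈ 36510 MeV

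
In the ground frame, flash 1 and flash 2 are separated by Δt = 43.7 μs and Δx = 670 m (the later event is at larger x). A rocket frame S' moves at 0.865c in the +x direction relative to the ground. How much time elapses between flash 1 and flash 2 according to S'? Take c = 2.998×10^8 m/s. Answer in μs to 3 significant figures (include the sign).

γ = 1/√(1 − 0.865²) = 1.9929
Δt' = γ(Δt − vΔx/c²) = 1.9929 × (43.7 μs − 0.865×670 m / (2.998×10^8 m/s))
= 1.9929 × (41.767 μs) = 83.2 μs

Δt' ≈ 83.2 μs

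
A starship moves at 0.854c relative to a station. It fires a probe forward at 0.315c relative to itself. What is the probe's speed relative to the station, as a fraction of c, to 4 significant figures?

u ≈ 0.9212c

Relativistic velocity addition: u = (u' + v)/(1 + u'v/c²)
= (0.315 + 0.854)/(1 + 0.315×0.854) = 1.169/1.26901 = 0.9212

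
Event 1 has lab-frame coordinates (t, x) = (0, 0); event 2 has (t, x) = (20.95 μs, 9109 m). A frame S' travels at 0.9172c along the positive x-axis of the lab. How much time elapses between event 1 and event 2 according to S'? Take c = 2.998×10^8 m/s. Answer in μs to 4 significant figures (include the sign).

Δt' ≈ -17.36 μs

γ = 1/√(1 − 0.9172²) = 2.50987
Δt' = γ(Δt − vΔx/c²) = 2.50987 × (20.95 μs − 0.9172×9109 m / (2.998×10^8 m/s))
= 2.50987 × (-6.91783 μs) = -17.36 μs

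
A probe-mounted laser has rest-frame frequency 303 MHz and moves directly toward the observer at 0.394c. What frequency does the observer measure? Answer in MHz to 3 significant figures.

f_obs ≈ 460 MHz

Relativistic Doppler: f_obs = f_src √((1+β)/(1−β))
= 303 × √(1.3940/0.60600) = 303 × 1.5167 = 460 MHz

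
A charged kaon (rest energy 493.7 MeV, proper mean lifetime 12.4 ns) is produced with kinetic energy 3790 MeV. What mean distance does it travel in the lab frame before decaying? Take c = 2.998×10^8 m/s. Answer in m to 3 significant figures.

γ = 1 + K/(m₀c²) = 1 + 3790/493.7 = 8.6767
β = √(1 − 1/γ²) = 0.99334
Dilated lifetime: γτ₀ = 8.6767 × 12.4 ns = 107.59 ns
d = βc·γτ₀ = 0.99334 × (2.998×10^8 m/s) × 1.0759×10^-7 s = 32.0 m

d ≈ 32.0 m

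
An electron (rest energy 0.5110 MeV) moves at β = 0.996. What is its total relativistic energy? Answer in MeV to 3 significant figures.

γ = 1/√(1 − 0.996²) = 11.192
E = γm₀c² = 11.192 × 0.5110 MeV = 5.72 MeV

E ≈ 5.72 MeV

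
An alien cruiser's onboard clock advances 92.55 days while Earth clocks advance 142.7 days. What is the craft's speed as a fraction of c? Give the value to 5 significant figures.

γ = Δt/τ₀ = 142.7/92.55 = 1.541869
β = √(1 − 1/γ²) = √(1 − 1/1.541869²) = 0.76116

β ≈ 0.76116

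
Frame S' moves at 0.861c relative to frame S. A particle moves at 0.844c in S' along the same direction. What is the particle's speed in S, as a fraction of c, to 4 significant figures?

Relativistic velocity addition: u = (u' + v)/(1 + u'v/c²)
= (0.844 + 0.861)/(1 + 0.844×0.861) = 1.705/1.72668 = 0.9874

u ≈ 0.9874c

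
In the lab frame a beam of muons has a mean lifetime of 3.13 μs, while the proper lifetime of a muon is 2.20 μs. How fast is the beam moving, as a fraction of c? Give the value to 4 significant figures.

β ≈ 0.7113

γ = Δt/τ₀ = 3.13/2.20 = 1.42273
β = √(1 − 1/γ²) = √(1 − 1/1.42273²) = 0.7113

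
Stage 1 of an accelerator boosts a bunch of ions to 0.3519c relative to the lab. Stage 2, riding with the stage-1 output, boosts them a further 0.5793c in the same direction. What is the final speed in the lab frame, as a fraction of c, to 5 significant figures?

u ≈ 0.77351c

Compose boost 2: (0.5793 + 0.3519)/(1 + 0.5793×0.3519) = 0.93120/1.203856 = 0.77351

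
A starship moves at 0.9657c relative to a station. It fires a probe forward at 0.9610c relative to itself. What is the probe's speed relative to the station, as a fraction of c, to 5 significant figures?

Relativistic velocity addition: u = (u' + v)/(1 + u'v/c²)
= (0.9610 + 0.9657)/(1 + 0.9610×0.9657) = 1.9267/1.928038 = 0.99931

u ≈ 0.99931c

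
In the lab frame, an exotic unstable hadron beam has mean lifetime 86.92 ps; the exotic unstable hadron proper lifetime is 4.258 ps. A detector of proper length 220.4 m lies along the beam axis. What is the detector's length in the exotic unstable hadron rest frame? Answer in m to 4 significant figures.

L ≈ 10.80 m

Time dilation ⇒ γ = Δt/τ₀ = 86.92/4.258 = 20.4133
Length contraction: L = L₀/γ = 220.4/20.4133 = 10.80 m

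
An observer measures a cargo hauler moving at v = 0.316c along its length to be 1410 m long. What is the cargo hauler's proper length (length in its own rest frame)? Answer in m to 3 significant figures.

γ = 1/√(1 − 0.316²) = 1.0540
L₀ = γL = 1.0540 × 1410 = 1490 m

L₀ ≈ 1490 m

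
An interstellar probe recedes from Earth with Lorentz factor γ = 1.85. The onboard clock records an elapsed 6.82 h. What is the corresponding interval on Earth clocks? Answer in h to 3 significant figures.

Δt ≈ 12.6 h

γ = 1.85 (given)
Time dilation: Δt = γτ₀ = 1.85 × 6.82 h = 12.6 h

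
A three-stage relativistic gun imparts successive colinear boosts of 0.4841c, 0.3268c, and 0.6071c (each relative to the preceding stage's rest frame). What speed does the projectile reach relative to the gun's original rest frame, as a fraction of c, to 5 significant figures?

Compose boost 2: (0.3268 + 0.4841)/(1 + 0.3268×0.4841) = 0.81090/1.158204 = 0.7001358
Compose boost 3: (0.6071 + 0.7001358)/(1 + 0.6071×0.7001358) = 1.307236/1.425052 = 0.91732

u ≈ 0.91732c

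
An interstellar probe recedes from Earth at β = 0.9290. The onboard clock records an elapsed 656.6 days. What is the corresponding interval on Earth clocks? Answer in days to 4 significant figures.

γ = 1/√(1 − 0.9290²) = 2.70212
Time dilation: Δt = γτ₀ = 2.70212 × 656.6 days = 1774 days

Δt ≈ 1774 days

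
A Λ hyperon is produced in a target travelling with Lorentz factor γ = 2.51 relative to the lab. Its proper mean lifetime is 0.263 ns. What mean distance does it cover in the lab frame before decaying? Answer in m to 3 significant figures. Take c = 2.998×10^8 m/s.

d ≈ 0.182 m

β = √(1 − 1/γ²) = √(1 − 1/2.51²) = 0.91721
Dilated lifetime: Δt = γτ₀ = 2.51 × 0.263 ns = 0.66013 ns
d = vΔt = 0.91721c × 0.66013 ns = 2.7498×10^8 m/s × 6.6013×10^-10 s = 0.182 m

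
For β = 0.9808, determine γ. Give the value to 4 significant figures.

γ ≈ 5.128

γ = 1/√(1 − β²) = 1/√(1 − 0.9808²) = 1/√(0.0380314) = 5.128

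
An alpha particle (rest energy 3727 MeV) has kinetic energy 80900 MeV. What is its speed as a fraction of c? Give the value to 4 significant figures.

β ≈ 0.9990

γ = 1 + K/(m₀c²) = 1 + 80900/3727 = 22.7065
β = √(1 − 1/γ²) = 0.9990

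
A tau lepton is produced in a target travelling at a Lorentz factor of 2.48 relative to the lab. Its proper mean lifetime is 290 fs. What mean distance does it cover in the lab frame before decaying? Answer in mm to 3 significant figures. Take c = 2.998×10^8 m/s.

d ≈ 0.197 mm

β = √(1 − 1/γ²) = √(1 − 1/2.48²) = 0.91510
Dilated lifetime: Δt = γτ₀ = 2.48 × 290 fs = 719.20 fs
d = vΔt = 0.91510c × 719.20 fs = 2.7435×10^8 m/s × 7.1920×10^-13 s = 0.197 mm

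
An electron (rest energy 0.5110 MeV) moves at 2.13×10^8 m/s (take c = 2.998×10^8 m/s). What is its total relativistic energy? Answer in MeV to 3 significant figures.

E ≈ 0.726 MeV

β = v/c = 2.13×10^8 / 2.998×10^8 = 0.71047
γ = 1/√(1 − 0.71047²) = 1.4210
E = γm₀c² = 1.4210 × 0.5110 MeV = 0.726 MeV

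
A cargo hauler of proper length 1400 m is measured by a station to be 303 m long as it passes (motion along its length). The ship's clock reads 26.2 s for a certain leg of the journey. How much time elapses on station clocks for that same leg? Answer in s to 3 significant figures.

Length contraction ⇒ γ = L₀/L = 1400/303 = 4.6205
Time dilation: Δt = γτ₀ = 4.6205 × 26.2 s = 121 s

Δt ≈ 121 s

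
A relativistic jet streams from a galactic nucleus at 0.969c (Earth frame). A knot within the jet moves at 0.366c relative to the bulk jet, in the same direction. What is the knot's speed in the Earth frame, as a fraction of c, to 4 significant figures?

u ≈ 0.9855c

Relativistic velocity addition: u = (u' + v)/(1 + u'v/c²)
= (0.366 + 0.969)/(1 + 0.366×0.969) = 1.335/1.35465 = 0.9855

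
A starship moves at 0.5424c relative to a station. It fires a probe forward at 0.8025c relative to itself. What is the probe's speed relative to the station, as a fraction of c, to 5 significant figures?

Relativistic velocity addition: u = (u' + v)/(1 + u'v/c²)
= (0.8025 + 0.5424)/(1 + 0.8025×0.5424) = 1.3449/1.435276 = 0.93703

u ≈ 0.93703c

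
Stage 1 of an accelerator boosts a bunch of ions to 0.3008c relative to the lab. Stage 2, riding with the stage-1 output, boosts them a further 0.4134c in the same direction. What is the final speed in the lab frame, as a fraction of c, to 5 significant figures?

Compose boost 2: (0.4134 + 0.3008)/(1 + 0.4134×0.3008) = 0.71420/1.124351 = 0.63521

u ≈ 0.63521c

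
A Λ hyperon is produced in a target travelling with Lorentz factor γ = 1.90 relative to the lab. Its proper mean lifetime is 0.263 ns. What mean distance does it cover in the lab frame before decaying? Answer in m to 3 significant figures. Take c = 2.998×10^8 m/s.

d ≈ 0.127 m

β = √(1 − 1/γ²) = √(1 − 1/1.90²) = 0.85029
Dilated lifetime: Δt = γτ₀ = 1.90 × 0.263 ns = 0.49970 ns
d = vΔt = 0.85029c × 0.49970 ns = 2.5492×10^8 m/s × 4.9970×10^-10 s = 0.127 m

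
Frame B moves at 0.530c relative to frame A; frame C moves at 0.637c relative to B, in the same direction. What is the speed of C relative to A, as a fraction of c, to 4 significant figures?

u ≈ 0.8725c

Compose boost 2: (0.637 + 0.530)/(1 + 0.637×0.530) = 1.167/1.33761 = 0.8725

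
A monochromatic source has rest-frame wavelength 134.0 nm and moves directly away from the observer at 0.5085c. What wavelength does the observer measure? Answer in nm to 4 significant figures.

Relativistic Doppler: λ_obs = λ_src √((1+β)/(1−β))
= 134.0 × √(1.50850/0.491500) = 134.0 × 1.75191 = 234.8 nm

λ_obs ≈ 234.8 nm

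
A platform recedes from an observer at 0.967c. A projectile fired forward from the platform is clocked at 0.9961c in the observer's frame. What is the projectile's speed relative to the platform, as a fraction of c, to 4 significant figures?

u' ≈ 0.7914c

Inverse velocity addition: u' = (u − v)/(1 − uv/c²)
= (0.9961 − 0.967)/(1 − 0.9961×0.967) = 0.02910/0.0367713 = 0.7914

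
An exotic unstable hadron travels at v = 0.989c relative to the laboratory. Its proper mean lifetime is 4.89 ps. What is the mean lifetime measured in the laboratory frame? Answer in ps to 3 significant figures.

γ = 1/√(1 − 0.989²) = 6.7606
Time dilation: Δt = γτ₀ = 6.7606 × 4.89 ps = 33.1 ps

Δt ≈ 33.1 ps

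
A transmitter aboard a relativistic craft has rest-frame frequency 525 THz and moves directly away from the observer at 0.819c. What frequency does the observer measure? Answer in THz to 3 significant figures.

Relativistic Doppler: f_obs = f_src √((1−β)/(1+β))
= 525 × √(0.18100/1.8190) = 525 × 0.31544 = 166 THz

f_obs ≈ 166 THz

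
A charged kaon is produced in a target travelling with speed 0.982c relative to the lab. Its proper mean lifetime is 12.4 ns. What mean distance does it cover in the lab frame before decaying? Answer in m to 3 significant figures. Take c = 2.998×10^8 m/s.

d ≈ 19.3 m

γ = 1/√(1 − 0.982²) = 5.2943
Dilated lifetime: Δt = γτ₀ = 5.2943 × 12.4 ns = 65.650 ns
d = vΔt = 0.982c × 65.650 ns = 2.9440×10^8 m/s × 6.5650×10^-8 s = 19.3 m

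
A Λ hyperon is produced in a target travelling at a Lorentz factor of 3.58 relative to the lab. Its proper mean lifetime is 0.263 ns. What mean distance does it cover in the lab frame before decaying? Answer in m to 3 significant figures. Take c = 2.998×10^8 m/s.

d ≈ 0.271 m

β = √(1 − 1/γ²) = √(1 − 1/3.58²) = 0.96020
Dilated lifetime: Δt = γτ₀ = 3.58 × 0.263 ns = 0.94154 ns
d = vΔt = 0.96020c × 0.94154 ns = 2.8787×10^8 m/s × 9.4154×10^-10 s = 0.271 m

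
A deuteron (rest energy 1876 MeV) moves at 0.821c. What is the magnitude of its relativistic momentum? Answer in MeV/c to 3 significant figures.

p ≈ 2700 MeV/c

γ = 1/√(1 − 0.821²) = 1.7515
p = γβm₀c = 1.7515 × 0.821 × 1876 MeV/c = 2700 MeV/c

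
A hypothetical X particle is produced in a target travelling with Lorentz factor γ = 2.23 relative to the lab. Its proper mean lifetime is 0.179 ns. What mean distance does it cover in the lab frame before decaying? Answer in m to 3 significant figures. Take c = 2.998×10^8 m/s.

d ≈ 0.107 m

β = √(1 − 1/γ²) = √(1 − 1/2.23²) = 0.89382
Dilated lifetime: Δt = γτ₀ = 2.23 × 0.179 ns = 0.39917 ns
d = vΔt = 0.89382c × 0.39917 ns = 2.6797×10^8 m/s × 3.9917×10^-10 s = 0.107 m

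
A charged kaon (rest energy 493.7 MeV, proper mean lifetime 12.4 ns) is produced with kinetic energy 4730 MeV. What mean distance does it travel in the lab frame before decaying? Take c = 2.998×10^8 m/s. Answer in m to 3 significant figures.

d ≈ 39.2 m

γ = 1 + K/(m₀c²) = 1 + 4730/493.7 = 10.581
β = √(1 − 1/γ²) = 0.99552
Dilated lifetime: γτ₀ = 10.581 × 12.4 ns = 131.20 ns
d = βc·γτ₀ = 0.99552 × (2.998×10^8 m/s) × 1.3120×10^-7 s = 39.2 m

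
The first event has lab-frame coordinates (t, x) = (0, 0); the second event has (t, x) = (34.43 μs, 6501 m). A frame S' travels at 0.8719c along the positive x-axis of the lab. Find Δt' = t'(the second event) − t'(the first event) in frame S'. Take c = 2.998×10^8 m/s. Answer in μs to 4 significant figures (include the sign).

Δt' ≈ 31.70 μs

γ = 1/√(1 − 0.8719²) = 2.04213
Δt' = γ(Δt − vΔx/c²) = 2.04213 × (34.43 μs − 0.8719×6501 m / (2.998×10^8 m/s))
= 2.04213 × (15.5233 μs) = 31.70 μs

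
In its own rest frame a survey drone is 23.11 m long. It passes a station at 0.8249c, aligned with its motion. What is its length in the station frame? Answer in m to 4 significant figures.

L ≈ 13.06 m

γ = 1/√(1 − 0.8249²) = 1.76904
Length contraction: L = L₀/γ = 23.11/1.76904 = 13.06 m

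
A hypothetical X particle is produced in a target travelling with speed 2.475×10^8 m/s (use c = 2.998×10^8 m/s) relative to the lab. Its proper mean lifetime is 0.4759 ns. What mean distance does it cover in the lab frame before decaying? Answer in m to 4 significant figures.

β = v/c = 2.475×10^8 / 2.998×10^8 = 0.825550
γ = 1/√(1 − 0.825550²) = 1.77202
Dilated lifetime: Δt = γτ₀ = 1.77202 × 0.4759 ns = 0.843303 ns
d = vΔt = 0.825550c × 0.843303 ns = 2.47500×10^8 m/s × 8.43303×10^-10 s = 0.2087 m

d ≈ 0.2087 m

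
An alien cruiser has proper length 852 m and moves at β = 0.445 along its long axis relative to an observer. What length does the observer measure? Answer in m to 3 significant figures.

L ≈ 763 m

γ = 1/√(1 − 0.445²) = 1.1167
Length contraction: L = L₀/γ = 852/1.1167 = 763 m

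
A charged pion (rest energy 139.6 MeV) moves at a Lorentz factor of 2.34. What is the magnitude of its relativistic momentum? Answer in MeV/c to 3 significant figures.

p ≈ 295 MeV/c

β = √(1 − 1/γ²) = √(1 − 1/2.34²) = 0.90409
p = γβm₀c = 2.34 × 0.90409 × 139.6 MeV/c = 295 MeV/c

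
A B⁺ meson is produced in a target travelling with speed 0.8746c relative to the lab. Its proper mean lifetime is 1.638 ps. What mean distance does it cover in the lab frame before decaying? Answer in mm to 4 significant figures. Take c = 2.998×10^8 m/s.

d ≈ 0.8858 mm

γ = 1/√(1 − 0.8746²) = 2.06251
Dilated lifetime: Δt = γτ₀ = 2.06251 × 1.638 ps = 3.37840 ps
d = vΔt = 0.8746c × 3.37840 ps = 2.62205×10^8 m/s × 3.37840×10^-12 s = 0.8858 mm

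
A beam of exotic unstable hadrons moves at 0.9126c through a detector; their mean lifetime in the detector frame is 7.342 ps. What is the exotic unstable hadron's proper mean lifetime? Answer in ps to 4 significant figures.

τ₀ ≈ 3.002 ps

γ = 1/√(1 − 0.9126²) = 2.44586
Proper time: τ₀ = Δt/γ = 7.342/2.44586 = 3.002 ps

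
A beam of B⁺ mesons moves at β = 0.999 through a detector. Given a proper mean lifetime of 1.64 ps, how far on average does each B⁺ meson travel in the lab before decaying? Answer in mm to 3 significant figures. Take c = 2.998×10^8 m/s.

d ≈ 11.0 mm

γ = 1/√(1 − 0.999²) = 22.366
Dilated lifetime: Δt = γτ₀ = 22.366 × 1.64 ps = 36.681 ps
d = vΔt = 0.999c × 36.681 ps = 2.9950×10^8 m/s × 3.6681×10^-11 s = 11.0 mm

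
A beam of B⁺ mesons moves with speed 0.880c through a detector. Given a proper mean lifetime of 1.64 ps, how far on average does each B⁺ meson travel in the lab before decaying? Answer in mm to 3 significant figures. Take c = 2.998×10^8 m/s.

d ≈ 0.911 mm

γ = 1/√(1 − 0.880²) = 2.1054
Dilated lifetime: Δt = γτ₀ = 2.1054 × 1.64 ps = 3.4528 ps
d = vΔt = 0.880c × 3.4528 ps = 2.6382×10^8 m/s × 3.4528×10^-12 s = 0.911 mm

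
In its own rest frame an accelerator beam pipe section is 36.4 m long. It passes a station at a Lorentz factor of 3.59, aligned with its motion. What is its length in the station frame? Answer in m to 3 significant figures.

L ≈ 10.1 m

γ = 3.59 (given)
Length contraction: L = L₀/γ = 36.4/3.59 = 10.1 m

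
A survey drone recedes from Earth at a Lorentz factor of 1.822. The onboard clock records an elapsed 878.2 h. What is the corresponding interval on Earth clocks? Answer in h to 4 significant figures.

γ = 1.822 (given)
Time dilation: Δt = γτ₀ = 1.822 × 878.2 h = 1600 h

Δt ≈ 1600 h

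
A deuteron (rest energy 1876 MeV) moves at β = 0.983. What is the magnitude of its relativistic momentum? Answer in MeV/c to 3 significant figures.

p ≈ 10000 MeV/c

γ = 1/√(1 − 0.983²) = 5.4465
p = γβm₀c = 5.4465 × 0.983 × 1876 MeV/c = 10000 MeV/c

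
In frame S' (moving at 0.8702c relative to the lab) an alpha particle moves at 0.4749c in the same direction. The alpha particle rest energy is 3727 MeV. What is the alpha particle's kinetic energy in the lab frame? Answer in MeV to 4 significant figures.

K ≈ 8421 MeV

u_lab = (0.4749 + 0.8702)/(1 + 0.4749×0.8702) = 0.9517724
γ = 1/√(1 − 0.9517724²) = 3.25940
K = (γ − 1)m₀c² = (3.25940 − 1) × 3727 = 2.25940 × 3727 = 8421 MeV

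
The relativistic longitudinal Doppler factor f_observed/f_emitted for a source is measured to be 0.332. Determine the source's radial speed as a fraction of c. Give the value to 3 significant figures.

β ≈ 0.801

f_obs/f_src = √((1−β)/(1+β)) = 0.332  ⇒  (1−β)/(1+β) = 0.11022
β = |1 − D²|/(1 + D²) = |1 − 0.11022|/(1 + 0.11022) = 0.801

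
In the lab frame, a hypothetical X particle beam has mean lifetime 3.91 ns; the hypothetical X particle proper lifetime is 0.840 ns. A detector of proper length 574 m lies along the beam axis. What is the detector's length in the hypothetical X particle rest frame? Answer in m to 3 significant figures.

L ≈ 123 m

Time dilation ⇒ γ = Δt/τ₀ = 3.91/0.840 = 4.6548
Length contraction: L = L₀/γ = 574/4.6548 = 123 m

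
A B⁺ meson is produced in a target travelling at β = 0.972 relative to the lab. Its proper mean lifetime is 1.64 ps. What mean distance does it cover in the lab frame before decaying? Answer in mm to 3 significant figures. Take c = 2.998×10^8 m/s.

d ≈ 2.03 mm

γ = 1/√(1 − 0.972²) = 4.2557
Dilated lifetime: Δt = γτ₀ = 4.2557 × 1.64 ps = 6.9793 ps
d = vΔt = 0.972c × 6.9793 ps = 2.9141×10^8 m/s × 6.9793×10^-12 s = 2.03 mm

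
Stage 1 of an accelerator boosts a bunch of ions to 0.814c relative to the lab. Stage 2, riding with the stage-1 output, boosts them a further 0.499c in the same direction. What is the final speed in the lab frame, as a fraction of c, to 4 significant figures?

Compose boost 2: (0.499 + 0.814)/(1 + 0.499×0.814) = 1.313/1.40619 = 0.9337

u ≈ 0.9337c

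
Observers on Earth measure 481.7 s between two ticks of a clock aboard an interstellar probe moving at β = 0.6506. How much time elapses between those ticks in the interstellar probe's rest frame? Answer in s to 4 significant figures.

γ = 1/√(1 − 0.6506²) = 1.31679
Proper time: τ₀ = Δt/γ = 481.7/1.31679 = 365.8 s

τ₀ ≈ 365.8 s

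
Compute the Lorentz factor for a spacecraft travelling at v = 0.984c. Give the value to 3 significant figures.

γ ≈ 5.61

γ = 1/√(1 − β²) = 1/√(1 − 0.984²) = 1/√(0.031744) = 5.61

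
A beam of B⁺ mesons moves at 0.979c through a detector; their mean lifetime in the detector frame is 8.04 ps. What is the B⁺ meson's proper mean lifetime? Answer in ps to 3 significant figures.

γ = 1/√(1 − 0.979²) = 4.9053
Proper time: τ₀ = Δt/γ = 8.04/4.9053 = 1.64 ps

τ₀ ≈ 1.64 ps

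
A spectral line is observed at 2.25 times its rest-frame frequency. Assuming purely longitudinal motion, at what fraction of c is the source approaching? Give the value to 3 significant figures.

β ≈ 0.670

f_obs/f_src = √((1+β)/(1−β)) = 2.25  ⇒  (1+β)/(1−β) = 5.0625
β = |1 − D²|/(1 + D²) = |1 − 5.0625|/(1 + 5.0625) = 0.670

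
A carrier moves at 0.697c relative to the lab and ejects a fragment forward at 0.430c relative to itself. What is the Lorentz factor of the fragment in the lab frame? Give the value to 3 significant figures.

γ ≈ 2.01

u_lab = (0.430 + 0.697)/(1 + 0.430×0.697) = 1.127/1.29971 = 0.867117
γ = 1/√(1 − 0.867117²) = 2.01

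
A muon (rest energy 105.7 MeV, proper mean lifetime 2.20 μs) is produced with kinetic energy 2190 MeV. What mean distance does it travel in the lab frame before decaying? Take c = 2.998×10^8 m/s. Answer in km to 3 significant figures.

γ = 1 + K/(m₀c²) = 1 + 2190/105.7 = 21.719
β = √(1 − 1/γ²) = 0.99894
Dilated lifetime: γτ₀ = 21.719 × 2.20 μs = 47.782 μs
d = βc·γτ₀ = 0.99894 × (2.998×10^8 m/s) × 4.7782×10^-5 s = 14.3 km

d ≈ 14.3 km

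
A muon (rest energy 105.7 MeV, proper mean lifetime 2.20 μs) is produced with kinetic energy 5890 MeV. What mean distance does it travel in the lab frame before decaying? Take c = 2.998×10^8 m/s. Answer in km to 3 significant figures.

d ≈ 37.4 km

γ = 1 + K/(m₀c²) = 1 + 5890/105.7 = 56.724
β = √(1 − 1/γ²) = 0.99984
Dilated lifetime: γτ₀ = 56.724 × 2.20 μs = 124.79 μs
d = βc·γτ₀ = 0.99984 × (2.998×10^8 m/s) × 0.00012479 s = 37.4 km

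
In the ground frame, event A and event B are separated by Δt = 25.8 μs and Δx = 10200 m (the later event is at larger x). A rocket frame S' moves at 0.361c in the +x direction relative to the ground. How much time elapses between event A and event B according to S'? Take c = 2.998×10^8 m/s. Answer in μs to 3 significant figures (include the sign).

Δt' ≈ 14.5 μs

γ = 1/√(1 − 0.361²) = 1.0723
Δt' = γ(Δt − vΔx/c²) = 1.0723 × (25.8 μs − 0.361×10200 m / (2.998×10^8 m/s))
= 1.0723 × (13.518 μs) = 14.5 μs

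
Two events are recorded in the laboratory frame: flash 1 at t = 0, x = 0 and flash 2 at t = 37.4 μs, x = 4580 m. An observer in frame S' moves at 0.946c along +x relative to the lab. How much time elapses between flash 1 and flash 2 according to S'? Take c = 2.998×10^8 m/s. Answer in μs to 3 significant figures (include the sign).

Δt' ≈ 70.8 μs

γ = 1/√(1 − 0.946²) = 3.0848
Δt' = γ(Δt − vΔx/c²) = 3.0848 × (37.4 μs − 0.946×4580 m / (2.998×10^8 m/s))
= 3.0848 × (22.948 μs) = 70.8 μs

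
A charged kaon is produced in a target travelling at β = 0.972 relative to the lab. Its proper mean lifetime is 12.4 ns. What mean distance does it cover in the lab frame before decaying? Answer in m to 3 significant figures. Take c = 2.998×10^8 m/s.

γ = 1/√(1 − 0.972²) = 4.2557
Dilated lifetime: Δt = γτ₀ = 4.2557 × 12.4 ns = 52.770 ns
d = vΔt = 0.972c × 52.770 ns = 2.9141×10^8 m/s × 5.2770×10^-8 s = 15.4 m

d ≈ 15.4 m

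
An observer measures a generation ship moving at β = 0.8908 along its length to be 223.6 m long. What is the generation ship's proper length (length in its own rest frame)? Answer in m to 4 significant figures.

γ = 1/√(1 − 0.8908²) = 2.20073
L₀ = γL = 2.20073 × 223.6 = 492.1 m

L₀ ≈ 492.1 m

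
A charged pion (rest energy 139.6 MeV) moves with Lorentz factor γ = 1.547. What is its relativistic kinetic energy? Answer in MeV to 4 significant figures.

K ≈ 76.36 MeV

γ = 1.547 (given)
K = (γ − 1)m₀c² = (1.547 − 1) × 139.6 MeV = 0.547000 × 139.6 MeV = 76.36 MeV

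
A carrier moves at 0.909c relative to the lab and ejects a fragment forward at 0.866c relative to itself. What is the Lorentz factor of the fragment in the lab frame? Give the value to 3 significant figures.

u_lab = (0.866 + 0.909)/(1 + 0.866×0.909) = 1.775/1.78719 = 0.993177
γ = 1/√(1 − 0.993177²) = 8.58

γ ≈ 8.58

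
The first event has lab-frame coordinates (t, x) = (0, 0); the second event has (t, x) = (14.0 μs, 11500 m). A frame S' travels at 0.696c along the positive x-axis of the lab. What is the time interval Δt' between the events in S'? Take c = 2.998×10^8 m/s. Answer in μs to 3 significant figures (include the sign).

Δt' ≈ -17.7 μs

γ = 1/√(1 − 0.696²) = 1.3927
Δt' = γ(Δt − vΔx/c²) = 1.3927 × (14.0 μs − 0.696×11500 m / (2.998×10^8 m/s))
= 1.3927 × (-12.698 μs) = -17.7 μs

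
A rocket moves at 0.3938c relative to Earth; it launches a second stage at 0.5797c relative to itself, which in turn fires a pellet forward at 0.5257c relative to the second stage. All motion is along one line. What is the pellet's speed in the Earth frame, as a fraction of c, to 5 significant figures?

u ≈ 0.93055c

Compose boost 2: (0.5797 + 0.3938)/(1 + 0.5797×0.3938) = 0.97350/1.228286 = 0.7925679
Compose boost 3: (0.5257 + 0.7925679)/(1 + 0.5257×0.7925679) = 1.318268/1.416653 = 0.93055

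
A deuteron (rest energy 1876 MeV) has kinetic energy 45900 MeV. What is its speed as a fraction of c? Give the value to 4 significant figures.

γ = 1 + K/(m₀c²) = 1 + 45900/1876 = 25.4670
β = √(1 − 1/γ²) = 0.9992

β ≈ 0.9992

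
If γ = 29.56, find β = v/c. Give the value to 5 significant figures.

β ≈ 0.99943

β = √(1 − 1/γ²) = √(1 − 1/29.56²) = √(0.9988556) = 0.99943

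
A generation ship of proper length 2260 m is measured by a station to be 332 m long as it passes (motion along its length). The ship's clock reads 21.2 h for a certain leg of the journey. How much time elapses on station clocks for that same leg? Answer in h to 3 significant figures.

Length contraction ⇒ γ = L₀/L = 2260/332 = 6.8072
Time dilation: Δt = γτ₀ = 6.8072 × 21.2 h = 144 h

Δt ≈ 144 h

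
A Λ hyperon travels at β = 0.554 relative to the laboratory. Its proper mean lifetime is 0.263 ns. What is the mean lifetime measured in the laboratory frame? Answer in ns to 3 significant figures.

γ = 1/√(1 − 0.554²) = 1.2012
Time dilation: Δt = γτ₀ = 1.2012 × 0.263 ns = 0.316 ns

Δt ≈ 0.316 ns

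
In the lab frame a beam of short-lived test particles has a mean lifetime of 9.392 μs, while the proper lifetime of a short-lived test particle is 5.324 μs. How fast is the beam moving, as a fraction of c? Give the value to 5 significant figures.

β ≈ 0.82381

γ = Δt/τ₀ = 9.392/5.324 = 1.764087
β = √(1 − 1/γ²) = √(1 − 1/1.764087²) = 0.82381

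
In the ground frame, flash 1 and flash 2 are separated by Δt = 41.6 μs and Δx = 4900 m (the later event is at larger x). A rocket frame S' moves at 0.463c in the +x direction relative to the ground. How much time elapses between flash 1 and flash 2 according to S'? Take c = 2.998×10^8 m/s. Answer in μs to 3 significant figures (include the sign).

Δt' ≈ 38.4 μs

γ = 1/√(1 − 0.463²) = 1.1282
Δt' = γ(Δt − vΔx/c²) = 1.1282 × (41.6 μs − 0.463×4900 m / (2.998×10^8 m/s))
= 1.1282 × (34.033 μs) = 38.4 μs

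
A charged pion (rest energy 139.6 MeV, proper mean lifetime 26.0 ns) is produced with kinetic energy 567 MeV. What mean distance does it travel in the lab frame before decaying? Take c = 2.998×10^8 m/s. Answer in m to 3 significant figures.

d ≈ 38.7 m

γ = 1 + K/(m₀c²) = 1 + 567/139.6 = 5.0616
β = √(1 − 1/γ²) = 0.98029
Dilated lifetime: γτ₀ = 5.0616 × 26.0 ns = 131.60 ns
d = βc·γτ₀ = 0.98029 × (2.998×10^8 m/s) × 1.3160×10^-7 s = 38.7 m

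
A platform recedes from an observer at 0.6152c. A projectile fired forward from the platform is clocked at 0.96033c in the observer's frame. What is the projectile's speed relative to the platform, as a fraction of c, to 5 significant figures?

u' ≈ 0.84342c

Inverse velocity addition: u' = (u − v)/(1 − uv/c²)
= (0.96033 − 0.6152)/(1 − 0.96033×0.6152) = 0.34513/0.4092050 = 0.84342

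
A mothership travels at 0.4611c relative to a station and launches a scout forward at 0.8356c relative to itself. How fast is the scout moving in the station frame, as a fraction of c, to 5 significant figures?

u ≈ 0.93605c

Compose boost 2: (0.8356 + 0.4611)/(1 + 0.8356×0.4611) = 1.2967/1.385295 = 0.93605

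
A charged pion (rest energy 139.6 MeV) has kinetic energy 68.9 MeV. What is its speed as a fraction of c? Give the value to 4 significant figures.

γ = 1 + K/(m₀c²) = 1 + 68.9/139.6 = 1.49355
β = √(1 − 1/γ²) = 0.7428

β ≈ 0.7428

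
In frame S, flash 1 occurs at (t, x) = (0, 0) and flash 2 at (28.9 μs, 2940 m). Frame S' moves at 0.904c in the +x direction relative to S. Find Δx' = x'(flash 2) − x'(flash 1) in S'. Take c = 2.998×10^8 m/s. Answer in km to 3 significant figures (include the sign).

Δx' ≈ -11.4 km

γ = 1/√(1 − 0.904²) = 2.3390
Δx' = γ(Δx − vΔt) = 2.3390 × (2940 m − 0.904×(2.998×10^8 m/s)×28.9×10^-6 s)
= 2.3390 × (-4892.5 m) = -11.4 km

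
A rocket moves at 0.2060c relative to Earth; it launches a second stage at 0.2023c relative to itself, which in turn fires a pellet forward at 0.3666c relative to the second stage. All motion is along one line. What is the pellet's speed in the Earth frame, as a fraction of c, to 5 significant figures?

Compose boost 2: (0.2023 + 0.2060)/(1 + 0.2023×0.2060) = 0.40830/1.041674 = 0.3919653
Compose boost 3: (0.3666 + 0.3919653)/(1 + 0.3666×0.3919653) = 0.7585653/1.143694 = 0.66326

u ≈ 0.66326c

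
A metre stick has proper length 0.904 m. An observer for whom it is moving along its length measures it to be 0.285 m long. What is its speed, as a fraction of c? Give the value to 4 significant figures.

γ = L₀/L = 0.904/0.285 = 3.17193
β = √(1 − 1/γ²) = 0.9490

β ≈ 0.9490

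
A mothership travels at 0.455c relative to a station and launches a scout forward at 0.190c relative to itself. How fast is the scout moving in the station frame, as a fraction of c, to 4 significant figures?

u ≈ 0.5937c

Compose boost 2: (0.190 + 0.455)/(1 + 0.190×0.455) = 0.6450/1.08645 = 0.5937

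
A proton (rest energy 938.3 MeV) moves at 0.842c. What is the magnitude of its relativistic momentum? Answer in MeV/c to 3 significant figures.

p ≈ 1460 MeV/c

γ = 1/√(1 − 0.842²) = 1.8536
p = γβm₀c = 1.8536 × 0.842 × 938.3 MeV/c = 1460 MeV/c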